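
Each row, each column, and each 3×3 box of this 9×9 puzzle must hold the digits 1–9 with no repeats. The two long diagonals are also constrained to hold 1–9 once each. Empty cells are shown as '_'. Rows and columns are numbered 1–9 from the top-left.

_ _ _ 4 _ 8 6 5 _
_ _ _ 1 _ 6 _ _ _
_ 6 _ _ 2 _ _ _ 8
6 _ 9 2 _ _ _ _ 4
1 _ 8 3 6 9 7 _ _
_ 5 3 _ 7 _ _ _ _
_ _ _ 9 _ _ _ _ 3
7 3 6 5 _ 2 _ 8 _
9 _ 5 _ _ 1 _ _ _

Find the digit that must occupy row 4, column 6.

5

row 1, column 1 = 3: row 1 has {4,5,6,8}; col 1 has {1,6,7,9}; box has {6}; main diagonal has {2,6,8} → only 3 remains.
row 1, column 5 = 9: row 1 has {3,4,5,6,8}; col 5 has {2,6,7}; box has {1,2,4,6,8} → only 9 remains.
row 3, column 4 = 7: row 3 has {2,6,8}; col 4 has {1,2,3,4,5,9}; box has {1,2,4,6,8,9} → only 7 remains.
row 4, column 2 = 7: row 4 has {2,4,6,9}; col 2 has {3,5,6}; box has {1,3,5,6,8,9} → only 7 remains.
row 4, column 6 = 5: row 4 has {2,4,6,7,9}; col 6 has {1,2,6,8,9}; box has {2,3,6,7,9}; anti-diagonal has {3,6,9} → only 5 remains.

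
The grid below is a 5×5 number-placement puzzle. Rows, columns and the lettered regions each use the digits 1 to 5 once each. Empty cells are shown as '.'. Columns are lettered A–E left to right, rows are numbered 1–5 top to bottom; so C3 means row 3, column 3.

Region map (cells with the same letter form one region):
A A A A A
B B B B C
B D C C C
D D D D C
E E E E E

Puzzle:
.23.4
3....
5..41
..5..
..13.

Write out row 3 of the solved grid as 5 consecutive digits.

53241

A1 = 1: row 1 has {2,3,4}; col 1 has {3,5}; region has {2,3,4} → only 1 remains.
D1 = 5: row 1 has {1,2,3,4}; col 4 has {3,4}; region has {1,2,3,4} → only 5 remains.
B3 = 3: row 3 has {1,4,5}; col 2 has {2}; region has {5} → only 3 remains.
C3 = 2: row 3 has {1,3,4,5}; col 3 has {1,3,5}; region has {1,4} → only 2 remains.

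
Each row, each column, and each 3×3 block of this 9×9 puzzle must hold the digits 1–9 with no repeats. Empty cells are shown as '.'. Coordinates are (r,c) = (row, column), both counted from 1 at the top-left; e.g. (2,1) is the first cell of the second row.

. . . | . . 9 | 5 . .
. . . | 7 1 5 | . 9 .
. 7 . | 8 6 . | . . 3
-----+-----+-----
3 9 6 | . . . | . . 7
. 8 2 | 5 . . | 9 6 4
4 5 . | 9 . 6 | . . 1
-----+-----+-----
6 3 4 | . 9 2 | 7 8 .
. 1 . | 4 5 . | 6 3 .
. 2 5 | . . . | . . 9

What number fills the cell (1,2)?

4

(3,6) = 4 (sole candidate).
(6,3) = 7 (sole candidate).
(6,8) = 2 (sole candidate).
(7,4) = 1 (sole candidate).
(7,9) = 5 (sole candidate).
(8,9) = 2 (sole candidate).
(3,8) = 1 (sole candidate).
(4,4) = 2 (sole candidate).
(4,7) = 8 (sole candidate).
(4,8) = 5 (sole candidate).
(5,1) = 1 (sole candidate).
(6,7) = 3 (sole candidate).
(9,8) = 4 (sole candidate).
(1,4) = 3 (sole candidate).
(1,5) = 2 (sole candidate).
(1,8) = 7 (sole candidate).
(3,3) = 9 (sole candidate).
(3,7) = 2 (sole candidate).
(4,5) = 4 (sole candidate).
(4,6) = 1 (sole candidate).
(6,5) = 8 (sole candidate).
(8,3) = 8 (sole candidate).
(8,6) = 7 (sole candidate).
(9,1) = 7 (sole candidate).
(9,4) = 6 (sole candidate).
(9,5) = 3 (sole candidate).
(9,6) = 8 (sole candidate).
(9,7) = 1 (sole candidate).
(1,1) = 8 (sole candidate).
(1,3) = 1 (sole candidate).
(1,9) = 6 (sole candidate).
(2,1) = 2 (sole candidate).
(2,3) = 3 (sole candidate).
(2,7) = 4 (sole candidate).
(2,9) = 8 (sole candidate).
(3,1) = 5 (sole candidate).
(5,5) = 7 (sole candidate).
(5,6) = 3 (sole candidate).
(8,1) = 9 (sole candidate).
(1,2) = 4: row 1 has {1,2,3,5,6,7,8,9}; col 2 has {1,2,3,5,7,8,9}; box has {1,2,3,5,7,8,9} → only 4 remains.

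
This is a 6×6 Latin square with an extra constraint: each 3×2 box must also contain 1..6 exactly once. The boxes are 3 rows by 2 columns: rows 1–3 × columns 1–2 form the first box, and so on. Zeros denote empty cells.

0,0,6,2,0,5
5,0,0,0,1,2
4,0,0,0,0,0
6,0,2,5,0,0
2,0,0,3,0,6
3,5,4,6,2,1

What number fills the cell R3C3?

R1C1 = 1: row 1 has {2,5,6}; col 1 has {2,3,4,5,6}; box has {4,5} → only 1 remains.
R1C2 = 3: row 1 has {1,2,5,6}; col 2 has {5}; box has {1,4,5} → only 3 remains.
R1C5 = 4: row 1 has {1,2,3,5,6}; col 5 has {1,2}; box has {1,2,5} → only 4 remains.
R2C2 = 6: row 2 has {1,2,5}; col 2 has {3,5}; box has {1,3,4,5} → only 6 remains.
R2C3 = 3: row 2 has {1,2,5,6}; col 3 has {2,4,6}; box has {2,6} → only 3 remains.
R2C4 = 4: row 2 has {1,2,3,5,6}; col 4 has {2,3,5,6}; box has {2,3,6} → only 4 remains.
R3C2 = 2: row 3 has {4}; col 2 has {3,5,6}; box has {1,3,4,5,6} → only 2 remains.
R3C4 = 1: row 3 has {2,4}; col 4 has {2,3,4,5,6}; box has {2,3,4,6} → only 1 remains.
R3C6 = 3: row 3 has {1,2,4}; col 6 has {1,2,5,6}; box has {1,2,4,5} → only 3 remains.
R4C5 = 3: row 4 has {2,5,6}; col 5 has {1,2,4}; box has {1,2,6} → only 3 remains.
R4C6 = 4: row 4 has {2,3,5,6}; col 6 has {1,2,3,5,6}; box has {1,2,3,6} → only 4 remains.
R5C3 = 1: row 5 has {2,3,6}; col 3 has {2,3,4,6}; box has {2,3,4,5,6} → only 1 remains.
R5C5 = 5: row 5 has {1,2,3,6}; col 5 has {1,2,3,4}; box has {1,2,3,4,6} → only 5 remains.
R3C3 = 5: row 3 has {1,2,3,4}; col 3 has {1,2,3,4,6}; box has {1,2,3,4,6} → only 5 remains.

5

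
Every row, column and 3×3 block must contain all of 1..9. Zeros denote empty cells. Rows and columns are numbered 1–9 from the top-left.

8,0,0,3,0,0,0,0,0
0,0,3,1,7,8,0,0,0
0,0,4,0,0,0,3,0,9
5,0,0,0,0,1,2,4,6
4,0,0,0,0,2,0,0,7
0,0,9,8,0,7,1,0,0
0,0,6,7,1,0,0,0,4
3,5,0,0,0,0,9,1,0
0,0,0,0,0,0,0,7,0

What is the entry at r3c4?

r4c4 = 9: row 4 has {1,2,4,5,6}; col 4 has {1,3,7,8}; box has {1,2,7,8} → only 9 remains.
r4c5 = 3: row 4 has {1,2,4,5,6,9}; col 5 has {1,7}; box has {1,2,7,8,9} → only 3 remains.
r2c7 = 4: in row 2, 4 can only go here (every other open cell in that row sees a 4).
r3c8 = 8: in row 3, 8 can only go here (every other open cell in that row sees an 8).
r5c8 = 9: in row 5, 9 can only go here (every other open cell in that row sees a 9).
r5c2 = 3: in row 5, 3 can only go here (every other open cell in that row sees a 3).
r5c3 = 1: in row 5, 1 can only go here (every other open cell in that row sees a 1).
r5c7 = 8: in row 5, 8 can only go here (every other open cell in that row sees an 8).
r7c7 = 5: row 7 has {1,4,6,7}; col 7 has {1,2,3,4,8,9}; box has {1,4,7,9} → only 5 remains.
r9c7 = 6: row 9 has {7}; col 7 has {1,2,3,4,5,8,9}; box has {1,4,5,7,9} → only 6 remains.
r1c7 = 7: row 1 has {3,8}; col 7 has {1,2,3,4,5,6,8,9}; box has {3,4,8,9} → only 7 remains.
r6c5 = 4: in row 6, 4 can only go here (every other open cell in that row sees a 4).
r1c6 = 4: in row 1, 4 can only go here (every other open cell in that row sees a 4).
r8c6 = 6: row 8 has {1,3,5,9}; col 6 has {1,2,4,7,8}; box has {1,7} → only 6 remains.
r3c6 = 5: row 3 has {3,4,8,9}; col 6 has {1,2,4,6,7,8}; box has {1,3,4,7,8} → only 5 remains.
r7c2 = 8: in row 7, 8 can only go here (every other open cell in that row sees an 8).
r4c2 = 7: row 4 has {1,2,3,4,5,6,9}; col 2 has {3,5,8}; box has {1,3,4,5,9} → only 7 remains.
r4c3 = 8: row 4 has {1,2,3,4,5,6,7,9}; col 3 has {1,3,4,6,9}; box has {1,3,4,5,7,9} → only 8 remains.
r9c3 = 2: row 9 has {6,7}; col 3 has {1,3,4,6,8,9}; box has {3,5,6,8} → only 2 remains.
r1c3 = 5: row 1 has {3,4,7,8}; col 3 has {1,2,3,4,6,8,9}; box has {3,4,8} → only 5 remains.
r7c1 = 9: row 7 has {1,4,5,6,7,8}; col 1 has {3,4,5,8}; box has {2,3,5,6,8} → only 9 remains.
r7c6 = 3: row 7 has {1,4,5,6,7,8,9}; col 6 has {1,2,4,5,6,7,8}; box has {1,6,7} → only 3 remains.
r7c8 = 2: row 7 has {1,3,4,5,6,7,8,9}; col 8 has {1,4,7,8,9}; box has {1,4,5,6,7,9} → only 2 remains.
r8c3 = 7: row 8 has {1,3,5,6,9}; col 3 has {1,2,3,4,5,6,8,9}; box has {2,3,5,6,8,9} → only 7 remains.
r8c9 = 8: row 8 has {1,3,5,6,7,9}; col 9 has {4,6,7,9}; box has {1,2,4,5,6,7,9} → only 8 remains.
r9c1 = 1: row 9 has {2,6,7}; col 1 has {3,4,5,8,9}; box has {2,3,5,6,7,8,9} → only 1 remains.
r9c2 = 4: row 9 has {1,2,6,7}; col 2 has {3,5,7,8}; box has {1,2,3,5,6,7,8,9} → only 4 remains.
r9c4 = 5: row 9 has {1,2,4,6,7}; col 4 has {1,3,7,8,9}; box has {1,3,6,7} → only 5 remains.
r9c6 = 9: row 9 has {1,2,4,5,6,7}; col 6 has {1,2,3,4,5,6,7,8}; box has {1,3,5,6,7} → only 9 remains.
r9c9 = 3: row 9 has {1,2,4,5,6,7,9}; col 9 has {4,6,7,8,9}; box has {1,2,4,5,6,7,8,9} → only 3 remains.
r1c8 = 6: row 1 has {3,4,5,7,8}; col 8 has {1,2,4,7,8,9}; box has {3,4,7,8,9} → only 6 remains.
r2c8 = 5: row 2 has {1,3,4,7,8}; col 8 has {1,2,4,6,7,8,9}; box has {3,4,6,7,8,9} → only 5 remains.
r2c9 = 2: row 2 has {1,3,4,5,7,8}; col 9 has {3,4,6,7,8,9}; box has {3,4,5,6,7,8,9} → only 2 remains.
r5c4 = 6: row 5 has {1,2,3,4,7,8,9}; col 4 has {1,3,5,7,8,9}; box has {1,2,3,4,7,8,9} → only 6 remains.
r5c5 = 5: row 5 has {1,2,3,4,6,7,8,9}; col 5 has {1,3,4,7}; box has {1,2,3,4,6,7,8,9} → only 5 remains.
r6c8 = 3: row 6 has {1,4,7,8,9}; col 8 has {1,2,4,5,6,7,8,9}; box has {1,2,4,6,7,8,9} → only 3 remains.
r6c9 = 5: row 6 has {1,3,4,7,8,9}; col 9 has {2,3,4,6,7,8,9}; box has {1,2,3,4,6,7,8,9} → only 5 remains.
r8c5 = 2: row 8 has {1,3,5,6,7,8,9}; col 5 has {1,3,4,5,7}; box has {1,3,5,6,7,9} → only 2 remains.
r9c5 = 8: row 9 has {1,2,3,4,5,6,7,9}; col 5 has {1,2,3,4,5,7}; box has {1,2,3,5,6,7,9} → only 8 remains.
r1c5 = 9: row 1 has {3,4,5,6,7,8}; col 5 has {1,2,3,4,5,7,8}; box has {1,3,4,5,7,8} → only 9 remains.
r1c9 = 1: row 1 has {3,4,5,6,7,8,9}; col 9 has {2,3,4,5,6,7,8,9}; box has {2,3,4,5,6,7,8,9} → only 1 remains.
r2c1 = 6: row 2 has {1,2,3,4,5,7,8}; col 1 has {1,3,4,5,8,9}; box has {3,4,5,8} → only 6 remains.
r2c2 = 9: row 2 has {1,2,3,4,5,6,7,8}; col 2 has {3,4,5,7,8}; box has {3,4,5,6,8} → only 9 remains.
r3c4 = 2: row 3 has {3,4,5,8,9}; col 4 has {1,3,5,6,7,8,9}; box has {1,3,4,5,7,8,9} → only 2 remains.

2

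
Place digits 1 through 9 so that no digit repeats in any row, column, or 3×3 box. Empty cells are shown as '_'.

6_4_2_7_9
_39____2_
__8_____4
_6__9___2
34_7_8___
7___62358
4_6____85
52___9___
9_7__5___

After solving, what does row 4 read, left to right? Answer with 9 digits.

R2C1 = 1 (sole candidate).
R2C9 = 6 (sole candidate).
R3C1 = 2 (sole candidate).
R4C1 = 8: row 4 has {2,6,9}; col 1 has {1,2,3,4,5,6,7,9}; box has {3,4,6,7} → only 8 remains.
R5C9 = 1 (sole candidate).
R6C3 = 1 (sole candidate).
R6C4 = 4 (sole candidate).
R7C2 = 1 (sole candidate).
R8C3 = 3 (sole candidate).
R8C9 = 7 (sole candidate).
R9C2 = 8 (sole candidate).
R9C9 = 3 (sole candidate).
R1C2 = 5 (sole candidate).
R3C2 = 7 (sole candidate).
R4C3 = 5: row 4 has {2,6,8,9}; col 3 has {1,3,4,6,7,8,9}; box has {1,3,4,6,7,8} → only 5 remains.
R4C7 = 4: row 4 has {2,5,6,8,9}; col 7 has {3,7}; box has {1,2,3,5,8} → only 4 remains.
R4C8 = 7: row 4 has {2,4,5,6,8,9}; col 8 has {2,5,8}; box has {1,2,3,4,5,8} → only 7 remains.
R5C3 = 2 (sole candidate).
R5C5 = 5 (sole candidate).
R6C2 = 9 (sole candidate).
R1C4 = 8 (hidden single in row 1).
R2C4 = 5 (sole candidate).
R2C7 = 8 (sole candidate).
R3C7 = 5 (hidden single in row 3).
R3C4 = 9 (hidden single in row 3).
R3C6 = 6 (hidden single in row 3).
R7C7 = 9 (hidden single in row 7).
R5C7 = 6 (sole candidate).
R5C8 = 9 (sole candidate).
R8C7 = 1 (sole candidate).
R9C7 = 2 (sole candidate).
R8C4 = 6 (sole candidate).
R8C8 = 4 (sole candidate).
R9C4 = 1 (sole candidate).
R9C5 = 4 (sole candidate).
R9C8 = 6 (sole candidate).
R2C5 = 7 (sole candidate).
R2C6 = 4 (sole candidate).
R4C4 = 3: row 4 has {2,4,5,6,7,8,9}; col 4 has {1,4,5,6,7,8,9}; box has {2,4,5,6,7,8,9} → only 3 remains.
R4C6 = 1: row 4 has {2,3,4,5,6,7,8,9}; col 6 has {2,4,5,6,8,9}; box has {2,3,4,5,6,7,8,9} → only 1 remains.

865391472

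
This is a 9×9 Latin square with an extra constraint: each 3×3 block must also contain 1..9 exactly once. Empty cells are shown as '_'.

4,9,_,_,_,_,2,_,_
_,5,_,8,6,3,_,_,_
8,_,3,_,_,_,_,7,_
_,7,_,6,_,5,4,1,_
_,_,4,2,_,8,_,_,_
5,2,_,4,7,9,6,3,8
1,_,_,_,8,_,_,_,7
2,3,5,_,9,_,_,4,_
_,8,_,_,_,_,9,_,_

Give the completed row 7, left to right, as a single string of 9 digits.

149582367

R2C1 = 7: row 2 has {3,5,6,8}; col 1 has {1,2,4,5,8}; box has {3,4,5,8,9} → only 7 remains.
R2C7 = 1: row 2 has {3,5,6,7,8}; col 7 has {2,4,6,9}; box has {2,7} → only 1 remains.
R2C8 = 9: row 2 has {1,3,5,6,7,8}; col 8 has {1,3,4,7}; box has {1,2,7} → only 9 remains.
R2C9 = 4: row 2 has {1,3,5,6,7,8,9}; col 9 has {7,8}; box has {1,2,7,9} → only 4 remains.
R3C7 = 5: row 3 has {3,7,8}; col 7 has {1,2,4,6,9}; box has {1,2,4,7,9} → only 5 remains.
R3C9 = 6: row 3 has {3,5,7,8}; col 9 has {4,7,8}; box has {1,2,4,5,7,9} → only 6 remains.
R4C5 = 3: row 4 has {1,4,5,6,7}; col 5 has {6,7,8,9}; box has {2,4,5,6,7,8,9} → only 3 remains.
R5C5 = 1: row 5 has {2,4,8}; col 5 has {3,6,7,8,9}; box has {2,3,4,5,6,7,8,9} → only 1 remains.
R5C7 = 7: row 5 has {1,2,4,8}; col 7 has {1,2,4,5,6,9}; box has {1,3,4,6,8} → only 7 remains.
R5C8 = 5: row 5 has {1,2,4,7,8}; col 8 has {1,3,4,7,9}; box has {1,3,4,6,7,8} → only 5 remains.
R5C9 = 9: row 5 has {1,2,4,5,7,8}; col 9 has {4,6,7,8}; box has {1,3,4,5,6,7,8} → only 9 remains.
R6C3 = 1: row 6 has {2,3,4,5,6,7,8,9}; col 3 has {3,4,5}; box has {2,4,5,7} → only 1 remains.
R7C7 = 3: row 7 has {1,7,8}; col 7 has {1,2,4,5,6,7,9}; box has {4,7,9} → only 3 remains.
R8C7 = 8: row 8 has {2,3,4,5,9}; col 7 has {1,2,3,4,5,6,7,9}; box has {3,4,7,9} → only 8 remains.
R8C9 = 1: row 8 has {2,3,4,5,8,9}; col 9 has {4,6,7,8,9}; box has {3,4,7,8,9} → only 1 remains.
R9C1 = 6: row 9 has {8,9}; col 1 has {1,2,4,5,7,8}; box has {1,2,3,5,8} → only 6 remains.
R9C3 = 7: row 9 has {6,8,9}; col 3 has {1,3,4,5}; box has {1,2,3,5,6,8} → only 7 remains.
R9C8 = 2: row 9 has {6,7,8,9}; col 8 has {1,3,4,5,7,9}; box has {1,3,4,7,8,9} → only 2 remains.
R9C9 = 5: row 9 has {2,6,7,8,9}; col 9 has {1,4,6,7,8,9}; box has {1,2,3,4,7,8,9} → only 5 remains.
R1C3 = 6: row 1 has {2,4,9}; col 3 has {1,3,4,5,7}; box has {3,4,5,7,8,9} → only 6 remains.
R1C5 = 5: row 1 has {2,4,6,9}; col 5 has {1,3,6,7,8,9}; box has {3,6,8} → only 5 remains.
R1C8 = 8: row 1 has {2,4,5,6,9}; col 8 has {1,2,3,4,5,7,9}; box has {1,2,4,5,6,7,9} → only 8 remains.
R1C9 = 3: row 1 has {2,4,5,6,8,9}; col 9 has {1,4,5,6,7,8,9}; box has {1,2,4,5,6,7,8,9} → only 3 remains.
R2C3 = 2: row 2 has {1,3,4,5,6,7,8,9}; col 3 has {1,3,4,5,6,7}; box has {3,4,5,6,7,8,9} → only 2 remains.
R3C2 = 1: row 3 has {3,5,6,7,8}; col 2 has {2,3,5,7,8,9}; box has {2,3,4,5,6,7,8,9} → only 1 remains.
R3C4 = 9: row 3 has {1,3,5,6,7,8}; col 4 has {2,4,6,8}; box has {3,5,6,8} → only 9 remains.
R4C1 = 9: row 4 has {1,3,4,5,6,7}; col 1 has {1,2,4,5,6,7,8}; box has {1,2,4,5,7} → only 9 remains.
R4C3 = 8: row 4 has {1,3,4,5,6,7,9}; col 3 has {1,2,3,4,5,6,7}; box has {1,2,4,5,7,9} → only 8 remains.
R4C9 = 2: row 4 has {1,3,4,5,6,7,8,9}; col 9 has {1,3,4,5,6,7,8,9}; box has {1,3,4,5,6,7,8,9} → only 2 remains.
R5C1 = 3: row 5 has {1,2,4,5,7,8,9}; col 1 has {1,2,4,5,6,7,8,9}; box has {1,2,4,5,7,8,9} → only 3 remains.
R5C2 = 6: row 5 has {1,2,3,4,5,7,8,9}; col 2 has {1,2,3,5,7,8,9}; box has {1,2,3,4,5,7,8,9} → only 6 remains.
R7C2 = 4: row 7 has {1,3,7,8}; col 2 has {1,2,3,5,6,7,8,9}; box has {1,2,3,5,6,7,8} → only 4 remains.
R7C3 = 9: row 7 has {1,3,4,7,8}; col 3 has {1,2,3,4,5,6,7,8}; box has {1,2,3,4,5,6,7,8} → only 9 remains.
R7C4 = 5: row 7 has {1,3,4,7,8,9}; col 4 has {2,4,6,8,9}; box has {8,9} → only 5 remains.
R7C8 = 6: row 7 has {1,3,4,5,7,8,9}; col 8 has {1,2,3,4,5,7,8,9}; box has {1,2,3,4,5,7,8,9} → only 6 remains.
R8C4 = 7: row 8 has {1,2,3,4,5,8,9}; col 4 has {2,4,5,6,8,9}; box has {5,8,9} → only 7 remains.
R8C6 = 6: row 8 has {1,2,3,4,5,7,8,9}; col 6 has {3,5,8,9}; box has {5,7,8,9} → only 6 remains.
R9C5 = 4: row 9 has {2,5,6,7,8,9}; col 5 has {1,3,5,6,7,8,9}; box has {5,6,7,8,9} → only 4 remains.
R9C6 = 1: row 9 has {2,4,5,6,7,8,9}; col 6 has {3,5,6,8,9}; box has {4,5,6,7,8,9} → only 1 remains.
R1C4 = 1: row 1 has {2,3,4,5,6,8,9}; col 4 has {2,4,5,6,7,8,9}; box has {3,5,6,8,9} → only 1 remains.
R1C6 = 7: row 1 has {1,2,3,4,5,6,8,9}; col 6 has {1,3,5,6,8,9}; box has {1,3,5,6,8,9} → only 7 remains.
R3C5 = 2: row 3 has {1,3,5,6,7,8,9}; col 5 has {1,3,4,5,6,7,8,9}; box has {1,3,5,6,7,8,9} → only 2 remains.
R3C6 = 4: row 3 has {1,2,3,5,6,7,8,9}; col 6 has {1,3,5,6,7,8,9}; box has {1,2,3,5,6,7,8,9} → only 4 remains.
R7C6 = 2: row 7 has {1,3,4,5,6,7,8,9}; col 6 has {1,3,4,5,6,7,8,9}; box has {1,4,5,6,7,8,9} → only 2 remains.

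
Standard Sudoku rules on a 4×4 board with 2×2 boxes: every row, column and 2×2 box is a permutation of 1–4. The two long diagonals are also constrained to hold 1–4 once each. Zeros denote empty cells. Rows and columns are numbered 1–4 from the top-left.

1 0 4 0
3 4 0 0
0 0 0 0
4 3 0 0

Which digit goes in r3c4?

r1c2 = 2: row 1 has {1,4}; col 2 has {3,4}; box has {1,3,4} → only 2 remains.
r1c4 = 3: row 1 has {1,2,4}; col 4 has {}; box has {4}; anti-diagonal has {4} → only 3 remains.
r3c1 = 2: row 3 has {}; col 1 has {1,3,4}; box has {3,4} → only 2 remains.
r3c2 = 1: row 3 has {2}; col 2 has {2,3,4}; box has {2,3,4}; anti-diagonal has {3,4} → only 1 remains.
r3c3 = 3: row 3 has {1,2}; col 3 has {4}; box has {}; main diagonal has {1,4} → only 3 remains.
r3c4 = 4: row 3 has {1,2,3}; col 4 has {3}; box has {3} → only 4 remains.

4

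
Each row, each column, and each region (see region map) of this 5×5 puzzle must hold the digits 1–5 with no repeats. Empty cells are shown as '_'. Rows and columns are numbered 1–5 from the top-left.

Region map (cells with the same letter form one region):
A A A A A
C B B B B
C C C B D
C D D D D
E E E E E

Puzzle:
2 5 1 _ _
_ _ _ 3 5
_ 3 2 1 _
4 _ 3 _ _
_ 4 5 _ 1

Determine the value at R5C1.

3

R1C4 = 4 (sole candidate).
R1C5 = 3 (sole candidate).
R2C1 = 1 (sole candidate).
R2C2 = 2 (sole candidate).
R2C3 = 4 (sole candidate).
R3C1 = 5 (sole candidate).
R3C5 = 4 (sole candidate).
R4C2 = 1 (sole candidate).
R4C5 = 2 (sole candidate).
R5C1 = 3: row 5 has {1,4,5}; col 1 has {1,2,4,5}; region has {1,4,5} → only 3 remains.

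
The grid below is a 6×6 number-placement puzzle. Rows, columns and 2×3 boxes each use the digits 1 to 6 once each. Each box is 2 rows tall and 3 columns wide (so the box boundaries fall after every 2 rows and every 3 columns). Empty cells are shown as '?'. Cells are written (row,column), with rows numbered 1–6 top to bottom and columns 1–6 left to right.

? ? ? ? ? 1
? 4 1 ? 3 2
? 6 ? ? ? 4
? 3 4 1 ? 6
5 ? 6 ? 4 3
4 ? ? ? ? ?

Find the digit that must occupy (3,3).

(2,1) = 6: row 2 has {1,2,3,4}; col 1 has {4,5}; box has {1,4} → only 6 remains.
(2,4) = 5: row 2 has {1,2,3,4,6}; col 4 has {1}; box has {1,2,3} → only 5 remains.
(4,1) = 2: row 4 has {1,3,4,6}; col 1 has {4,5,6}; box has {3,4,6} → only 2 remains.
(4,5) = 5: row 4 has {1,2,3,4,6}; col 5 has {3,4}; box has {1,4,6} → only 5 remains.
(5,4) = 2: row 5 has {3,4,5,6}; col 4 has {1,5}; box has {3,4} → only 2 remains.
(6,4) = 6: row 6 has {4}; col 4 has {1,2,5}; box has {2,3,4} → only 6 remains.
(6,5) = 1: row 6 has {4,6}; col 5 has {3,4,5}; box has {2,3,4,6} → only 1 remains.
(6,6) = 5: row 6 has {1,4,6}; col 6 has {1,2,3,4,6}; box has {1,2,3,4,6} → only 5 remains.
(1,1) = 3: row 1 has {1}; col 1 has {2,4,5,6}; box has {1,4,6} → only 3 remains.
(1,4) = 4: row 1 has {1,3}; col 4 has {1,2,5,6}; box has {1,2,3,5} → only 4 remains.
(1,5) = 6: row 1 has {1,3,4}; col 5 has {1,3,4,5}; box has {1,2,3,4,5} → only 6 remains.
(3,1) = 1: row 3 has {4,6}; col 1 has {2,3,4,5,6}; box has {2,3,4,6} → only 1 remains.
(3,3) = 5: row 3 has {1,4,6}; col 3 has {1,4,6}; box has {1,2,3,4,6} → only 5 remains.

5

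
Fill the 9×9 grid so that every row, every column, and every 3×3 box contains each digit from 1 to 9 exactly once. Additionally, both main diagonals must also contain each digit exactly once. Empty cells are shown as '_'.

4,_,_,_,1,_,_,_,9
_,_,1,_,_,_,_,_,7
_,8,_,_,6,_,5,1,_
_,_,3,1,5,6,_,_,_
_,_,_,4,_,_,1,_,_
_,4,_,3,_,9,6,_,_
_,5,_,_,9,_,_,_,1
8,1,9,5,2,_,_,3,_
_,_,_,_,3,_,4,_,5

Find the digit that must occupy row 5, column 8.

7

row 8, column 7 = 7: row 8 has {1,2,3,5,8,9}; col 7 has {1,4,5,6}; box has {1,3,4,5} → only 7 remains.
row 8, column 9 = 6: row 8 has {1,2,3,5,7,8,9}; col 9 has {1,5,7,9}; box has {1,3,4,5,7} → only 6 remains.
row 8, column 6 = 4: row 8 has {1,2,3,5,6,7,8,9}; col 6 has {6,9}; box has {2,3,5,9} → only 4 remains.
row 3, column 9 = 4: in row 3, 4 can only go here (every other open cell in that row sees a 4).
row 2, column 5 = 4: in row 2, 4 can only go here (every other open cell in that row sees a 4).
row 4, column 8 = 4: in row 4, 4 can only go here (every other open cell in that row sees a 4).
row 5, column 9 = 3: in row 5, 3 can only go here (every other open cell in that row sees a 3).
row 6, column 1 = 1: in row 6, 1 can only go here (every other open cell in that row sees a 1).
row 7, column 1 = 3: in row 7, 3 can only go here (every other open cell in that row sees a 3).
row 7, column 3 = 4: in row 7, 4 can only go here (every other open cell in that row sees a 4).
row 3, column 6 = 3: in row 3, 3 can only go here (every other open cell in that row sees a 3).
row 2, column 7 = 3: in row 2, 3 can only go here (every other open cell in that row sees a 3).
row 1, column 2 = 3: in row 1, 3 can only go here (every other open cell in that row sees a 3).
row 7, column 4 = 6: in row 7, 6 can only go here (every other open cell in that row sees a 6).
row 7, column 6 = 7: in row 7, 7 can only go here (every other open cell in that row sees a 7).
row 9, column 4 = 8: row 9 has {3,4,5}; col 4 has {1,3,4,5,6}; box has {2,3,4,5,6,7,9} → only 8 remains.
row 9, column 6 = 1: row 9 has {3,4,5,8}; col 6 has {3,4,6,7,9}; box has {2,3,4,5,6,7,8,9} → only 1 remains.
row 9, column 8 = 9: in row 9, 9 can only go here (every other open cell in that row sees a 9).
row 4, column 7 = 9: in column 7, 9 can only go here (every other open cell in that column sees a 9).
row 4, column 9 = 8: in row 4, 8 can only go here (every other open cell in that row sees an 8).
row 6, column 9 = 2: row 6 has {1,3,4,6,9}; col 9 has {1,3,4,5,6,7,8,9}; box has {1,3,4,6,8,9} → only 2 remains.
row 5, column 2 = 9: in column 2, 9 can only go here (every other open cell in that column sees a 9).
row 1, column 8 = 6: in column 8, 6 can only go here (every other open cell in that column sees a 6).
row 5, column 6 = 2: in box 5, 2 can only go here (every other open cell in that box sees a 2).
row 2, column 2 = 6: in main diagonal, 6 can only go here (every other open cell in that diagonal sees a 6).
row 9, column 3 = 6: in row 9, 6 can only go here (every other open cell in that row sees a 6).
row 5, column 1 = 6: in row 5, 6 can only go here (every other open cell in that row sees a 6).
row 2, column 1 = 5: in column 1, 5 can only go here (every other open cell in that column sees a 5).
row 2, column 6 = 8: row 2 has {1,3,4,5,6,7}; col 6 has {1,2,3,4,6,7,9}; box has {1,3,4,6} → only 8 remains.
row 2, column 8 = 2: row 2 has {1,3,4,5,6,7,8}; col 8 has {1,3,4,6,9}; box has {1,3,4,5,6,7,9}; anti-diagonal has {1,3,4,5,6,9} → only 2 remains.
row 7, column 8 = 8: row 7 has {1,3,4,5,6,7,9}; col 8 has {1,2,3,4,6,9}; box has {1,3,4,5,6,7,9} → only 8 remains.
row 9, column 1 = 7: row 9 has {1,3,4,5,6,8,9}; col 1 has {1,3,4,5,6,8}; box has {1,3,4,5,6,8,9}; anti-diagonal has {1,2,3,4,5,6,9} → only 7 remains.
row 9, column 2 = 2: row 9 has {1,3,4,5,6,7,8,9}; col 2 has {1,3,4,5,6,8,9}; box has {1,3,4,5,6,7,8,9} → only 2 remains.
row 1, column 6 = 5: row 1 has {1,3,4,6,9}; col 6 has {1,2,3,4,6,7,8,9}; box has {1,3,4,6,8} → only 5 remains.
row 1, column 7 = 8: row 1 has {1,3,4,5,6,9}; col 7 has {1,3,4,5,6,7,9}; box has {1,2,3,4,5,6,7,9} → only 8 remains.
row 2, column 4 = 9: row 2 has {1,2,3,4,5,6,7,8}; col 4 has {1,3,4,5,6,8}; box has {1,3,4,5,6,8} → only 9 remains.
row 4, column 1 = 2: row 4 has {1,3,4,5,6,8,9}; col 1 has {1,3,4,5,6,7,8}; box has {1,3,4,6,9} → only 2 remains.
row 4, column 2 = 7: row 4 has {1,2,3,4,5,6,8,9}; col 2 has {1,2,3,4,5,6,8,9}; box has {1,2,3,4,6,9} → only 7 remains.
row 5, column 5 = 8: row 5 has {1,2,3,4,6,9}; col 5 has {1,2,3,4,5,6,9}; box has {1,2,3,4,5,6,9}; main diagonal has {1,3,4,5,6,9}; anti-diagonal has {1,2,3,4,5,6,7,9} → only 8 remains.
row 6, column 5 = 7: row 6 has {1,2,3,4,6,9}; col 5 has {1,2,3,4,5,6,8,9}; box has {1,2,3,4,5,6,8,9} → only 7 remains.
row 6, column 8 = 5: row 6 has {1,2,3,4,6,7,9}; col 8 has {1,2,3,4,6,8,9}; box has {1,2,3,4,6,8,9} → only 5 remains.
row 7, column 7 = 2: row 7 has {1,3,4,5,6,7,8,9}; col 7 has {1,3,4,5,6,7,8,9}; box has {1,3,4,5,6,7,8,9}; main diagonal has {1,3,4,5,6,8,9} → only 2 remains.
row 3, column 1 = 9: row 3 has {1,3,4,5,6,8}; col 1 has {1,2,3,4,5,6,7,8}; box has {1,3,4,5,6,8} → only 9 remains.
row 3, column 3 = 7: row 3 has {1,3,4,5,6,8,9}; col 3 has {1,3,4,6,9}; box has {1,3,4,5,6,8,9}; main diagonal has {1,2,3,4,5,6,8,9} → only 7 remains.
row 3, column 4 = 2: row 3 has {1,3,4,5,6,7,8,9}; col 4 has {1,3,4,5,6,8,9}; box has {1,3,4,5,6,8,9} → only 2 remains.
row 5, column 3 = 5: row 5 has {1,2,3,4,6,8,9}; col 3 has {1,3,4,6,7,9}; box has {1,2,3,4,6,7,9} → only 5 remains.
row 5, column 8 = 7: row 5 has {1,2,3,4,5,6,8,9}; col 8 has {1,2,3,4,5,6,8,9}; box has {1,2,3,4,5,6,8,9} → only 7 remains.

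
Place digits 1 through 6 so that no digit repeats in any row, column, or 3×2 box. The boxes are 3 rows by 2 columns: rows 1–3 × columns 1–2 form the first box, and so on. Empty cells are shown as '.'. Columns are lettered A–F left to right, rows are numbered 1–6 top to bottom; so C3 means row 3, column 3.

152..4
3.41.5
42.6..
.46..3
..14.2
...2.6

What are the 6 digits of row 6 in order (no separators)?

513246

D1 = 3: row 1 has {1,2,4,5}; col 4 has {1,2,4,6}; box has {1,2,4,6} → only 3 remains.
E1 = 6: row 1 has {1,2,3,4,5}; col 5 has {}; box has {4,5} → only 6 remains.
B2 = 6: row 2 has {1,3,4,5}; col 2 has {2,4,5}; box has {1,2,3,4,5} → only 6 remains.
E2 = 2: row 2 has {1,3,4,5,6}; col 5 has {6}; box has {4,5,6} → only 2 remains.
C3 = 5: row 3 has {2,4,6}; col 3 has {1,2,4,6}; box has {1,2,3,4,6} → only 5 remains.
F3 = 1: row 3 has {2,4,5,6}; col 6 has {2,3,4,5,6}; box has {2,4,5,6} → only 1 remains.
D4 = 5: row 4 has {3,4,6}; col 4 has {1,2,3,4,6}; box has {1,2,4,6} → only 5 remains.
E4 = 1: row 4 has {3,4,5,6}; col 5 has {2,6}; box has {2,3,6} → only 1 remains.
B5 = 3: row 5 has {1,2,4}; col 2 has {2,4,5,6}; box has {4} → only 3 remains.
E5 = 5: row 5 has {1,2,3,4}; col 5 has {1,2,6}; box has {1,2,3,6} → only 5 remains.
A6 = 5: row 6 has {2,6}; col 1 has {1,3,4}; box has {3,4} → only 5 remains.
B6 = 1: row 6 has {2,5,6}; col 2 has {2,3,4,5,6}; box has {3,4,5} → only 1 remains.
C6 = 3: row 6 has {1,2,5,6}; col 3 has {1,2,4,5,6}; box has {1,2,4,5,6} → only 3 remains.
E6 = 4: row 6 has {1,2,3,5,6}; col 5 has {1,2,5,6}; box has {1,2,3,5,6} → only 4 remains.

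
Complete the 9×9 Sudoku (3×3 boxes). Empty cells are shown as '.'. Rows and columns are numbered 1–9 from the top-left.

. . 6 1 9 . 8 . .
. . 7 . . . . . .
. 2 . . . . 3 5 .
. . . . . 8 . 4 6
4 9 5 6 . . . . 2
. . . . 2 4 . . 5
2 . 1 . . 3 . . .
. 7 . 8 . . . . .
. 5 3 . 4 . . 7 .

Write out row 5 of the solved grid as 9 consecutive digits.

495637182

row 1, column 8 = 2: row 1 has {1,6,8,9}; col 8 has {4,5,7}; box has {3,5,8} → only 2 remains.
row 4, column 3 = 2: row 4 has {4,6,8}; col 3 has {1,3,5,6,7}; box has {4,5,9} → only 2 remains.
row 6, column 3 = 8: row 6 has {2,4,5}; col 3 has {1,2,3,5,6,7}; box has {2,4,5,9} → only 8 remains.
row 5, column 8 = 8: in row 5, 8 can only go here (every other open cell in that row sees an 8).
row 5, column 5 = 3: in row 5, 3 can only go here (every other open cell in that row sees a 3).
row 2, column 4 = 3: in column 4, 3 can only go here (every other open cell in that column sees a 3).
row 2, column 6 = 2: in row 2, 2 can only go here (every other open cell in that row sees a 2).
row 8, column 7 = 2: in row 8, 2 can only go here (every other open cell in that row sees a 2).
row 9, column 4 = 2: in row 9, 2 can only go here (every other open cell in that row sees a 2).
row 3, column 4 = 4: in column 4, 4 can only go here (every other open cell in that column sees a 4).
row 3, column 3 = 9: row 3 has {2,3,4,5}; col 3 has {1,2,3,5,6,7,8}; box has {2,6,7} → only 9 remains.
row 8, column 3 = 4: row 8 has {2,7,8}; col 3 has {1,2,3,5,6,7,8,9}; box has {1,2,3,5,7} → only 4 remains.
row 7, column 7 = 5: in column 7, 5 can only go here (every other open cell in that column sees a 5).
row 7, column 9 = 4: in row 7, 4 can only go here (every other open cell in that row sees a 4).
row 1, column 9 = 7: row 1 has {1,2,6,8,9}; col 9 has {2,4,5,6}; box has {2,3,5,8} → only 7 remains.
row 3, column 9 = 1: row 3 has {2,3,4,5,9}; col 9 has {2,4,5,6,7}; box has {2,3,5,7,8} → only 1 remains.
row 1, column 6 = 5: row 1 has {1,2,6,7,8,9}; col 6 has {2,3,4,8}; box has {1,2,3,4,9} → only 5 remains.
row 2, column 9 = 9: row 2 has {2,3,7}; col 9 has {1,2,4,5,6,7}; box has {1,2,3,5,7,8} → only 9 remains.
row 3, column 1 = 8: row 3 has {1,2,3,4,5,9}; col 1 has {2,4}; box has {2,6,7,9} → only 8 remains.
row 8, column 9 = 3: row 8 has {2,4,7,8}; col 9 has {1,2,4,5,6,7,9}; box has {2,4,5,7} → only 3 remains.
row 9, column 9 = 8: row 9 has {2,3,4,5,7}; col 9 has {1,2,3,4,5,6,7,9}; box has {2,3,4,5,7} → only 8 remains.
row 1, column 1 = 3: row 1 has {1,2,5,6,7,8,9}; col 1 has {2,4,8}; box has {2,6,7,8,9} → only 3 remains.
row 1, column 2 = 4: row 1 has {1,2,3,5,6,7,8,9}; col 2 has {2,5,7,9}; box has {2,3,6,7,8,9} → only 4 remains.
row 2, column 2 = 1: row 2 has {2,3,7,9}; col 2 has {2,4,5,7,9}; box has {2,3,4,6,7,8,9} → only 1 remains.
row 2, column 8 = 6: row 2 has {1,2,3,7,9}; col 8 has {2,4,5,7,8}; box has {1,2,3,5,7,8,9} → only 6 remains.
row 4, column 2 = 3: row 4 has {2,4,6,8}; col 2 has {1,2,4,5,7,9}; box has {2,4,5,8,9} → only 3 remains.
row 6, column 2 = 6: row 6 has {2,4,5,8}; col 2 has {1,2,3,4,5,7,9}; box has {2,3,4,5,8,9} → only 6 remains.
row 7, column 2 = 8: row 7 has {1,2,3,4,5}; col 2 has {1,2,3,4,5,6,7,9}; box has {1,2,3,4,5,7} → only 8 remains.
row 7, column 8 = 9: row 7 has {1,2,3,4,5,8}; col 8 has {2,4,5,6,7,8}; box has {2,3,4,5,7,8} → only 9 remains.
row 8, column 8 = 1: row 8 has {2,3,4,7,8}; col 8 has {2,4,5,6,7,8,9}; box has {2,3,4,5,7,8,9} → only 1 remains.
row 9, column 7 = 6: row 9 has {2,3,4,5,7,8}; col 7 has {2,3,5,8}; box has {1,2,3,4,5,7,8,9} → only 6 remains.
row 2, column 1 = 5: row 2 has {1,2,3,6,7,9}; col 1 has {2,3,4,8}; box has {1,2,3,4,6,7,8,9} → only 5 remains.
row 2, column 5 = 8: row 2 has {1,2,3,5,6,7,9}; col 5 has {2,3,4,9}; box has {1,2,3,4,5,9} → only 8 remains.
row 2, column 7 = 4: row 2 has {1,2,3,5,6,7,8,9}; col 7 has {2,3,5,6,8}; box has {1,2,3,5,6,7,8,9} → only 4 remains.
row 6, column 8 = 3: row 6 has {2,4,5,6,8}; col 8 has {1,2,4,5,6,7,8,9}; box has {2,4,5,6,8} → only 3 remains.
row 7, column 4 = 7: row 7 has {1,2,3,4,5,8,9}; col 4 has {1,2,3,4,6,8}; box has {2,3,4,8} → only 7 remains.
row 7, column 5 = 6: row 7 has {1,2,3,4,5,7,8,9}; col 5 has {2,3,4,8,9}; box has {2,3,4,7,8} → only 6 remains.
row 8, column 5 = 5: row 8 has {1,2,3,4,7,8}; col 5 has {2,3,4,6,8,9}; box has {2,3,4,6,7,8} → only 5 remains.
row 8, column 6 = 9: row 8 has {1,2,3,4,5,7,8}; col 6 has {2,3,4,5,8}; box has {2,3,4,5,6,7,8} → only 9 remains.
row 9, column 1 = 9: row 9 has {2,3,4,5,6,7,8}; col 1 has {2,3,4,5,8}; box has {1,2,3,4,5,7,8} → only 9 remains.
row 9, column 6 = 1: row 9 has {2,3,4,5,6,7,8,9}; col 6 has {2,3,4,5,8,9}; box has {2,3,4,5,6,7,8,9} → only 1 remains.
row 3, column 5 = 7: row 3 has {1,2,3,4,5,8,9}; col 5 has {2,3,4,5,6,8,9}; box has {1,2,3,4,5,8,9} → only 7 remains.
row 3, column 6 = 6: row 3 has {1,2,3,4,5,7,8,9}; col 6 has {1,2,3,4,5,8,9}; box has {1,2,3,4,5,7,8,9} → only 6 remains.
row 4, column 5 = 1: row 4 has {2,3,4,6,8}; col 5 has {2,3,4,5,6,7,8,9}; box has {2,3,4,6,8} → only 1 remains.
row 5, column 6 = 7: row 5 has {2,3,4,5,6,8,9}; col 6 has {1,2,3,4,5,6,8,9}; box has {1,2,3,4,6,8} → only 7 remains.
row 5, column 7 = 1: row 5 has {2,3,4,5,6,7,8,9}; col 7 has {2,3,4,5,6,8}; box has {2,3,4,5,6,8} → only 1 remains.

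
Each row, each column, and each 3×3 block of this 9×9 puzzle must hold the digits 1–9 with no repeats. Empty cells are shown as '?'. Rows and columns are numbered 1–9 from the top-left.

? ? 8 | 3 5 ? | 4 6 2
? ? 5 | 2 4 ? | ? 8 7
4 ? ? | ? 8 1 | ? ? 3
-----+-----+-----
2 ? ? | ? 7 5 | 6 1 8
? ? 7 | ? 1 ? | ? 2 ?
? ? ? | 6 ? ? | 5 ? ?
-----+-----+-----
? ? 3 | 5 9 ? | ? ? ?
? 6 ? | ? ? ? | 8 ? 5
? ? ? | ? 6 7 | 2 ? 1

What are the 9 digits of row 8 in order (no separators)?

762134895

r1c6 = 9 (sole candidate).
r2c6 = 6 (sole candidate).
r3c4 = 7 (sole candidate).
r3c7 = 9 (sole candidate).
r3c8 = 5 (sole candidate).
r5c7 = 3 (sole candidate).
r7c7 = 7 (sole candidate).
r7c8 = 4 (sole candidate).
r7c9 = 6 (sole candidate).
r2c7 = 1 (sole candidate).
r3c2 = 2 (sole candidate).
r3c3 = 6 (sole candidate).
r4c2 = 3 (hidden single in row 4).
r2c2 = 9 (sole candidate).
r2c1 = 3 (sole candidate).
r5c1 = 6 (hidden single in row 5).
r5c2 = 5 (hidden single in row 5).
r6c8 = 7 (hidden single in row 6).
r7c6 = 2 (hidden single in row 7).
r8c5 = 3: row 8 has {5,6,8}; col 5 has {1,4,5,6,7,8,9}; box has {2,5,6,7,9} → only 3 remains.
r8c6 = 4: row 8 has {3,5,6,8}; col 6 has {1,2,5,6,7,9}; box has {2,3,5,6,7,9} → only 4 remains.
r8c8 = 9: row 8 has {3,4,5,6,8}; col 8 has {1,2,4,5,6,7,8}; box has {1,2,4,5,6,7,8} → only 9 remains.
r9c4 = 8 (sole candidate).
r9c8 = 3 (sole candidate).
r5c6 = 8 (sole candidate).
r6c5 = 2 (sole candidate).
r6c6 = 3 (sole candidate).
r8c4 = 1: row 8 has {3,4,5,6,8,9}; col 4 has {2,3,5,6,7,8}; box has {2,3,4,5,6,7,8,9} → only 1 remains.
r9c2 = 4 (sole candidate).
r9c3 = 9 (sole candidate).
r4c3 = 4 (sole candidate).
r4c4 = 9 (sole candidate).
r5c4 = 4 (sole candidate).
r5c9 = 9 (sole candidate).
r6c3 = 1 (sole candidate).
r6c9 = 4 (sole candidate).
r8c1 = 7: row 8 has {1,3,4,5,6,8,9}; col 1 has {2,3,4,6}; box has {3,4,6,9} → only 7 remains.
r8c3 = 2: row 8 has {1,3,4,5,6,7,8,9}; col 3 has {1,3,4,5,6,7,8,9}; box has {3,4,6,7,9} → only 2 remains.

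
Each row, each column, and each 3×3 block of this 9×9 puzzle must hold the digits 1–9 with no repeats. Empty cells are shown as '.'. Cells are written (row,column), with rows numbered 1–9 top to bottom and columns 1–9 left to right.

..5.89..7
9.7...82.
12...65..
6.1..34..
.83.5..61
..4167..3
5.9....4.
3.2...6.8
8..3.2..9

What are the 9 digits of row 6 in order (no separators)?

254167983

(1,1) = 4: row 1 has {5,7,8,9}; col 1 has {1,3,5,6,8,9}; box has {1,2,5,7,9} → only 4 remains.
(1,4) = 2: row 1 has {4,5,7,8,9}; col 4 has {1,3}; box has {6,8,9} → only 2 remains.
(3,3) = 8: row 3 has {1,2,5,6}; col 3 has {1,2,3,4,5,7,9}; box has {1,2,4,5,7,9} → only 8 remains.
(3,9) = 4: row 3 has {1,2,5,6,8}; col 9 has {1,3,7,8,9}; box has {2,5,7,8} → only 4 remains.
(5,6) = 4: row 5 has {1,3,5,6,8}; col 6 has {2,3,6,7,9}; box has {1,3,5,6,7} → only 4 remains.
(6,1) = 2: row 6 has {1,3,4,6,7}; col 1 has {1,3,4,5,6,8,9}; box has {1,3,4,6,8} → only 2 remains.
(6,7) = 9: row 6 has {1,2,3,4,6,7}; col 7 has {4,5,6,8}; box has {1,3,4,6} → only 9 remains.
(7,9) = 2: row 7 has {4,5,9}; col 9 has {1,3,4,7,8,9}; box has {4,6,8,9} → only 2 remains.
(9,3) = 6: row 9 has {2,3,8,9}; col 3 has {1,2,3,4,5,7,8,9}; box has {2,3,5,8,9} → only 6 remains.
(2,9) = 6: row 2 has {2,7,8,9}; col 9 has {1,2,3,4,7,8,9}; box has {2,4,5,7,8} → only 6 remains.
(3,4) = 7: row 3 has {1,2,4,5,6,8}; col 4 has {1,2,3}; box has {2,6,8,9} → only 7 remains.
(3,5) = 3: row 3 has {1,2,4,5,6,7,8}; col 5 has {5,6,8}; box has {2,6,7,8,9} → only 3 remains.
(3,8) = 9: row 3 has {1,2,3,4,5,6,7,8}; col 8 has {2,4,6}; box has {2,4,5,6,7,8} → only 9 remains.
(4,9) = 5: row 4 has {1,3,4,6}; col 9 has {1,2,3,4,6,7,8,9}; box has {1,3,4,6,9} → only 5 remains.
(5,1) = 7: row 5 has {1,3,4,5,6,8}; col 1 has {1,2,3,4,5,6,8,9}; box has {1,2,3,4,6,8} → only 7 remains.
(5,4) = 9: row 5 has {1,3,4,5,6,7,8}; col 4 has {1,2,3,7}; box has {1,3,4,5,6,7} → only 9 remains.
(5,7) = 2: row 5 has {1,3,4,5,6,7,8,9}; col 7 has {4,5,6,8,9}; box has {1,3,4,5,6,9} → only 2 remains.
(6,2) = 5: row 6 has {1,2,3,4,6,7,9}; col 2 has {2,8}; box has {1,2,3,4,6,7,8} → only 5 remains.
(6,8) = 8: row 6 has {1,2,3,4,5,6,7,9}; col 8 has {2,4,6,9}; box has {1,2,3,4,5,6,9} → only 8 remains.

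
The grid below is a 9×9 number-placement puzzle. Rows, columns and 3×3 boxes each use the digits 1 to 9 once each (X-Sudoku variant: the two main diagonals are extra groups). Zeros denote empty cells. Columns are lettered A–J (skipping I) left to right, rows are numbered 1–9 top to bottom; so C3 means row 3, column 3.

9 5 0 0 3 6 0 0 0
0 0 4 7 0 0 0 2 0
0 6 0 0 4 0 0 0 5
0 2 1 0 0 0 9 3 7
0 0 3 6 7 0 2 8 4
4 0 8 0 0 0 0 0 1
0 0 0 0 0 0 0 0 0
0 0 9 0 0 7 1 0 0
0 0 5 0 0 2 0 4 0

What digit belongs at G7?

J1 = 8: row 1 has {3,5,6,9}; col 9 has {1,4,5,7}; box has {2,5}; anti-diagonal has {2,7} → only 8 remains.
C3 = 2: row 3 has {4,5,6}; col 3 has {1,3,4,5,8,9}; box has {4,5,6,9}; main diagonal has {7,9} → only 2 remains.
G3 = 3: row 3 has {2,4,5,6}; col 7 has {1,2,9}; box has {2,5,8}; anti-diagonal has {2,7,8} → only 3 remains.
A5 = 5: row 5 has {2,3,4,6,7,8}; col 1 has {4,9}; box has {1,2,3,4,8} → only 5 remains.
B5 = 9: row 5 has {2,3,4,5,6,7,8}; col 2 has {2,5,6}; box has {1,2,3,4,5,8} → only 9 remains.
F5 = 1: row 5 has {2,3,4,5,6,7,8,9}; col 6 has {2,6,7}; box has {6,7} → only 1 remains.
B6 = 7: row 6 has {1,4,8}; col 2 has {2,5,6,9}; box has {1,2,3,4,5,8,9} → only 7 remains.
C7 = 6: row 7 has {}; col 3 has {1,2,3,4,5,8,9}; box has {5,9}; anti-diagonal has {2,3,7,8} → only 6 remains.
B8 = 4: row 8 has {1,7,9}; col 2 has {2,5,6,7,9}; box has {5,6,9}; anti-diagonal has {2,3,6,7,8} → only 4 remains.
A9 = 1: row 9 has {2,4,5}; col 1 has {4,5,9}; box has {4,5,6,9}; anti-diagonal has {2,3,4,6,7,8} → only 1 remains.
C1 = 7: row 1 has {3,5,6,8,9}; col 3 has {1,2,3,4,5,6,8,9}; box has {2,4,5,6,9} → only 7 remains.
G1 = 4: row 1 has {3,5,6,7,8,9}; col 7 has {1,2,3,9}; box has {2,3,5,8} → only 4 remains.
H1 = 1: row 1 has {3,4,5,6,7,8,9}; col 8 has {2,3,4,8}; box has {2,3,4,5,8} → only 1 remains.
G2 = 6: row 2 has {2,4,7}; col 7 has {1,2,3,4,9}; box has {1,2,3,4,5,8} → only 6 remains.
J2 = 9: row 2 has {2,4,6,7}; col 9 has {1,4,5,7,8}; box has {1,2,3,4,5,6,8} → only 9 remains.
A3 = 8: row 3 has {2,3,4,5,6}; col 1 has {1,4,5,9}; box has {2,4,5,6,7,9} → only 8 remains.
F3 = 9: row 3 has {2,3,4,5,6,8}; col 6 has {1,2,6,7}; box has {3,4,6,7} → only 9 remains.
H3 = 7: row 3 has {2,3,4,5,6,8,9}; col 8 has {1,2,3,4,8}; box has {1,2,3,4,5,6,8,9} → only 7 remains.
A4 = 6: row 4 has {1,2,3,7,9}; col 1 has {1,4,5,8,9}; box has {1,2,3,4,5,7,8,9} → only 6 remains.
F4 = 5: row 4 has {1,2,3,6,7,9}; col 6 has {1,2,6,7,9}; box has {1,6,7}; anti-diagonal has {1,2,3,4,6,7,8} → only 5 remains.
D6 = 9: row 6 has {1,4,7,8}; col 4 has {6,7}; box has {1,5,6,7}; anti-diagonal has {1,2,3,4,5,6,7,8} → only 9 remains.
E6 = 2: row 6 has {1,4,7,8,9}; col 5 has {3,4,7}; box has {1,5,6,7,9} → only 2 remains.
F6 = 3: row 6 has {1,2,4,7,8,9}; col 6 has {1,2,5,6,7,9}; box has {1,2,5,6,7,9}; main diagonal has {2,7,9} → only 3 remains.
G6 = 5: row 6 has {1,2,3,4,7,8,9}; col 7 has {1,2,3,4,6,9}; box has {1,2,3,4,7,8,9} → only 5 remains.
H6 = 6: row 6 has {1,2,3,4,5,7,8,9}; col 8 has {1,2,3,4,7,8}; box has {1,2,3,4,5,7,8,9} → only 6 remains.
G7 = 8: row 7 has {6}; col 7 has {1,2,3,4,5,6,9}; box has {1,4}; main diagonal has {2,3,7,9} → only 8 remains.

8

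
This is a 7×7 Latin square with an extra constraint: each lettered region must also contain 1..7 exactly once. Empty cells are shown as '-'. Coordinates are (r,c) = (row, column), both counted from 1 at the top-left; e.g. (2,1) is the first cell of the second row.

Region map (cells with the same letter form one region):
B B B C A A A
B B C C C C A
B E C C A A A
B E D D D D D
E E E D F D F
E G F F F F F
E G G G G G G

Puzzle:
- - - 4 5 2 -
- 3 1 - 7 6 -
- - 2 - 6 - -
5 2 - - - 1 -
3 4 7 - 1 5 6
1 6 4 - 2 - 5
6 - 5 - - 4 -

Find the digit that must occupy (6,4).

7

(1,1) = 7: row 1 has {2,4,5}; col 1 has {1,3,5,6}; region has {3,5} → only 7 remains.
(1,2) = 1: row 1 has {2,4,5,7}; col 2 has {2,3,4,6}; region has {3,5,7} → only 1 remains.
(1,3) = 6: row 1 has {1,2,4,5,7}; col 3 has {1,2,4,5,7}; region has {1,3,5,7} → only 6 remains.
(1,7) = 3: row 1 has {1,2,4,5,6,7}; col 7 has {5,6}; region has {2,5,6} → only 3 remains.
(2,4) = 5: row 2 has {1,3,6,7}; col 4 has {4}; region has {1,2,4,6,7} → only 5 remains.
(2,7) = 4: row 2 has {1,3,5,6,7}; col 7 has {3,5,6}; region has {2,3,5,6} → only 4 remains.
(3,1) = 4: row 3 has {2,6}; col 1 has {1,3,5,6,7}; region has {1,3,5,6,7} → only 4 remains.
(3,2) = 5: row 3 has {2,4,6}; col 2 has {1,2,3,4,6}; region has {1,2,3,4,6,7} → only 5 remains.
(3,4) = 3: row 3 has {2,4,5,6}; col 4 has {4,5}; region has {1,2,4,5,6,7} → only 3 remains.
(3,6) = 7: row 3 has {2,3,4,5,6}; col 6 has {1,2,4,5,6}; region has {2,3,4,5,6} → only 7 remains.
(3,7) = 1: row 3 has {2,3,4,5,6,7}; col 7 has {3,4,5,6}; region has {2,3,4,5,6,7} → only 1 remains.
(4,3) = 3: row 4 has {1,2,5}; col 3 has {1,2,4,5,6,7}; region has {1,5} → only 3 remains.
(4,5) = 4: row 4 has {1,2,3,5}; col 5 has {1,2,5,6,7}; region has {1,3,5} → only 4 remains.
(4,7) = 7: row 4 has {1,2,3,4,5}; col 7 has {1,3,4,5,6}; region has {1,3,4,5} → only 7 remains.
(5,4) = 2: row 5 has {1,3,4,5,6,7}; col 4 has {3,4,5}; region has {1,3,4,5,7} → only 2 remains.
(6,4) = 7: row 6 has {1,2,4,5,6}; col 4 has {2,3,4,5}; region has {1,2,4,5,6} → only 7 remains.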